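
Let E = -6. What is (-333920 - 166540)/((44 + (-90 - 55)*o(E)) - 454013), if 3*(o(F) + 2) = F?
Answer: 500460/453389 ≈ 1.1038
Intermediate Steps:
o(F) = -2 + F/3
(-333920 - 166540)/((44 + (-90 - 55)*o(E)) - 454013) = (-333920 - 166540)/((44 + (-90 - 55)*(-2 + (1/3)*(-6))) - 454013) = -500460/((44 - 145*(-2 - 2)) - 454013) = -500460/((44 - 145*(-4)) - 454013) = -500460/((44 + 580) - 454013) = -500460/(624 - 454013) = -500460/(-453389) = -500460*(-1/453389) = 500460/453389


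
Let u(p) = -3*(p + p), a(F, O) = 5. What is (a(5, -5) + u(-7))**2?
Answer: 2209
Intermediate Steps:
u(p) = -6*p
(a(5, -5) + u(-7))**2 = (5 - 6*(-7))**2 = (5 + 42)**2 = 47**2 = 2209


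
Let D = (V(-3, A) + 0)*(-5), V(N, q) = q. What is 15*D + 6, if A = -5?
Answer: 381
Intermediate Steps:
D = 25 (D = (-5 + 0)*(-5) = -5*(-5) = 25)
15*D + 6 = 15*25 + 6 = 375 + 6 = 381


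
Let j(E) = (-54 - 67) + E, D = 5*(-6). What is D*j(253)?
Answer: -3960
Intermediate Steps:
D = -30
j(E) = -121 + E
D*j(253) = -30*(-121 + 253) = -30*132 = -3960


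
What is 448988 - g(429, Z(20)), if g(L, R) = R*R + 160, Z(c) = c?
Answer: 448428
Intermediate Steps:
g(L, R) = 160 + R**2 (g(L, R) = R**2 + 160 = 160 + R**2)
448988 - g(429, Z(20)) = 448988 - (160 + 20**2) = 448988 - (160 + 400) = 448988 - 1*560 = 448988 - 560 = 448428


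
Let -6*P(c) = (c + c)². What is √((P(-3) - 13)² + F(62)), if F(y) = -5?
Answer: 2*√89 ≈ 18.868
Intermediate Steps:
P(c) = -2*c²/3 (P(c) = -(c + c)²/6 = -4*c²/6 = -2*c²/3)
√((P(-3) - 13)² + F(62)) = √((-⅔*(-3)² - 13)² - 5) = √((-⅔*9 - 13)² - 5) = √((-6 - 13)² - 5) = √((-19)² - 5) = √(361 - 5) = √356 = 2*√89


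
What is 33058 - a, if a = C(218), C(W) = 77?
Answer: 32981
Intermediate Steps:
a = 77
33058 - a = 33058 - 1*77 = 33058 - 77 = 32981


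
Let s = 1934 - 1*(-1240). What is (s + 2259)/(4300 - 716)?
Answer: 5433/3584 ≈ 1.5159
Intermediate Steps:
s = 3174 (s = 1934 + 1240 = 3174)
(s + 2259)/(4300 - 716) = (3174 + 2259)/(4300 - 716) = 5433/3584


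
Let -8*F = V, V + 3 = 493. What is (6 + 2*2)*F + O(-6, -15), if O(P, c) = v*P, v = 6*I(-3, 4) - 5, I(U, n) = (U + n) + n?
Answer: -1525/2 ≈ -762.50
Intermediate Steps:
I(U, n) = U + 2*n
V = 490 (V = -3 + 493 = 490)
F = -245/4 (F = -⅛*490 = -245/4 ≈ -61.250)
v = 25 (v = 6*(-3 + 2*4) - 5 = 6*(-3 + 8) - 5 = 6*5 - 5 = 30 - 5 = 25)
O(P, c) = 25*P
(6 + 2*2)*F + O(-6, -15) = (6 + 2*2)*(-245/4) + 25*(-6) = (6 + 4)*(-245/4) - 150 = 10*(-245/4) - 150 = -1225/2 - 150 = -1525/2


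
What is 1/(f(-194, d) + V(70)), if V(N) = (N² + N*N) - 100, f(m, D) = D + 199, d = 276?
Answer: 1/10175 ≈ 9.8280e-5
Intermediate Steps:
f(m, D) = 199 + D
V(N) = -100 + 2*N² (V(N) = (N² + N²) - 100 = 2*N² - 100 = -100 + 2*N²)
1/(f(-194, d) + V(70)) = 1/((199 + 276) + (-100 + 2*70²)) = 1/(475 + (-100 + 2*4900)) = 1/(475 + (-100 + 9800)) = 1/(475 + 9700) = 1/10175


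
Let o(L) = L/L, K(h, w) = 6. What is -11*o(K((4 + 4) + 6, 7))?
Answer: -11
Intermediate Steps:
o(L) = 1
-11*o(K((4 + 4) + 6, 7)) = -11*1 = -11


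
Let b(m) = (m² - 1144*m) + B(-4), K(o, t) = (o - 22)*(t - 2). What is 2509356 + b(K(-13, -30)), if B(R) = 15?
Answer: 2482491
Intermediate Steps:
K(o, t) = (-22 + o)*(-2 + t)
b(m) = 15 + m² - 1144*m (b(m) = (m² - 1144*m) + 15 = 15 + m² - 1144*m)
2509356 + b(K(-13, -30)) = 2509356 + (15 + (44 - 22*(-30) - 2*(-13) - 13*(-30))² - 1144*(44 - 22*(-30) - 2*(-13) - 13*(-30))) = 2509356 + (15 + (44 + 660 + 26 + 390)² - 1144*(44 + 660 + 26 + 390)) = 2509356 + (15 + 1120² - 1144*1120) = 2509356 + (15 + 1254400 - 1281280) = 2509356 - 26865 = 2482491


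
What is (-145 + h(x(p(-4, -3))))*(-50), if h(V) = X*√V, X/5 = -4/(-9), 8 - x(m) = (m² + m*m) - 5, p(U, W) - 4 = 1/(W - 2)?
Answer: 7250 - 200*I*√397/9 ≈ 7250.0 - 442.77*I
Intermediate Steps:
p(U, W) = 4 + 1/(-2 + W) (p(U, W) = 4 + 1/(W - 2) = 4 + 1/(-2 + W))
x(m) = 13 - 2*m² (x(m) = 8 - ((m² + m*m) - 5) = 8 - ((m² + m²) - 5) = 8 - (2*m² - 5) = 8 - (-5 + 2*m²) = 8 + (5 - 2*m²) = 13 - 2*m²)
X = 20/9 (X = 5*(-4/(-9)) = 5*(-4*(-⅑)) = 5*(4/9) = 20/9 ≈ 2.2222)
h(V) = 20*√V/9
(-145 + h(x(p(-4, -3))))*(-50) = (-145 + 20*√(13 - 2*(-7 + 4*(-3))²/(-2 - 3)²)/9)*(-50) = (-145 + 20*√(13 - 2*(-7 - 12)²/25)/9)*(-50) = (-145 + 20*√(13 - 2*(-⅕*(-19))²)/9)*(-50) = (-145 + 20*√(13 - 2*(19/5)²)/9)*(-50) = (-145 + 20*√(13 - 2*361/25)/9)*(-50) = (-145 + 20*√(13 - 722/25)/9)*(-50) = (-145 + 20*√(-397/25)/9)*(-50) = (-145 + 20*(I*√397/5)/9)*(-50) = (-145 + 4*I*√397/9)*(-50) = 7250 - 200*I*√397/9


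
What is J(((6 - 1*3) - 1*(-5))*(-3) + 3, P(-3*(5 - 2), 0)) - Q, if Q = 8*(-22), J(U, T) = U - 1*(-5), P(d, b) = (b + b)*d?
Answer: 160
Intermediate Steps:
P(d, b) = 2*b*d (P(d, b) = (2*b)*d = 2*b*d)
J(U, T) = 5 + U (J(U, T) = U + 5 = 5 + U)
Q = -176
J(((6 - 1*3) - 1*(-5))*(-3) + 3, P(-3*(5 - 2), 0)) - Q = (5 + (((6 - 1*3) - 1*(-5))*(-3) + 3)) - 1*(-176) = (5 + (((6 - 3) + 5)*(-3) + 3)) + 176 = (5 + ((3 + 5)*(-3) + 3)) + 176 = (5 + (8*(-3) + 3)) + 176 = (5 + (-24 + 3)) + 176 = (5 - 21) + 176 = -16 + 176 = 160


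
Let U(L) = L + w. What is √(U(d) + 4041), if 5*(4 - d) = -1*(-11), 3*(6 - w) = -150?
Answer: √102470/5 ≈ 64.022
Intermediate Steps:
w = 56 (w = 6 - ⅓*(-150) = 6 + 50 = 56)
d = 9/5 (d = 4 - (-1)*(-11)/5 = 4 - ⅕*11 = 4 - 11/5 = 9/5 ≈ 1.8000)
U(L) = 56 + L (U(L) = L + 56 = 56 + L)
√(U(d) + 4041) = √((56 + 9/5) + 4041) = √(289/5 + 4041) = √(20494/5) = √102470/5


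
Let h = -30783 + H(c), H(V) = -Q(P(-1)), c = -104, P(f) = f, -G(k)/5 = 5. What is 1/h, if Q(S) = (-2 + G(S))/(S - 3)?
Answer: -4/123159 ≈ -3.2478e-5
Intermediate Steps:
G(k) = -25 (G(k) = -5*5 = -25)
Q(S) = -27/(-3 + S) (Q(S) = (-2 - 25)/(S - 3) = -27/(-3 + S))
H(V) = -27/4 (H(V) = -(-27)/(-3 - 1) = -(-27)/(-4) = -(-27)*(-1)/4 = -1*27/4 = -27/4)
h = -123159/4 (h = -30783 - 27/4 = -123159/4 ≈ -30790.)
1/h = 1/(-123159/4) = -4/123159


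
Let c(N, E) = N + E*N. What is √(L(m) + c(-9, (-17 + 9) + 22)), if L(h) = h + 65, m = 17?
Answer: I*√53 ≈ 7.2801*I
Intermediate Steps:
L(h) = 65 + h
√(L(m) + c(-9, (-17 + 9) + 22)) = √((65 + 17) - 9*(1 + ((-17 + 9) + 22))) = √(82 - 9*(1 + (-8 + 22))) = √(82 - 9*(1 + 14)) = √(82 - 9*15) = √(82 - 135) = √(-53) = I*√53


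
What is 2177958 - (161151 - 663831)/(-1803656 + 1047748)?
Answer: 6975997344/3203 ≈ 2.1780e+6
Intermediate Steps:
2177958 - (161151 - 663831)/(-1803656 + 1047748) = 2177958 - (-502680)/(-755908) = 2177958 - (-502680)*(-1)/755908 = 2177958 - 1*2130/3203 = 2177958 - 2130/3203 = 6975997344/3203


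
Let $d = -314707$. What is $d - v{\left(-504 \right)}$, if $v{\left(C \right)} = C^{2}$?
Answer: $-568723$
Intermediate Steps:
$d - v{\left(-504 \right)} = -314707 - \left(-504\right)^{2} = -314707 - 254016 = -568723$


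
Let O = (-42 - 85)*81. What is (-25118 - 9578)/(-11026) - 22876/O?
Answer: 304574264/56712231 ≈ 5.3705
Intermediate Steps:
O = -10287 (O = -127*81 = -10287)
(-25118 - 9578)/(-11026) - 22876/O = (-25118 - 9578)/(-11026) - 22876/(-10287) = -34696*(-1/11026) - 22876*(-1/10287) = 17348/5513 + 22876/10287 = 304574264/56712231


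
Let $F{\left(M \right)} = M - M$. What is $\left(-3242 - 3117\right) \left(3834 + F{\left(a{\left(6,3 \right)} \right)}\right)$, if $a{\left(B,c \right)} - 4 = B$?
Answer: $-24380406$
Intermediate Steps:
$a{\left(B,c \right)} = 4 + B$
$F{\left(M \right)} = 0$
$\left(-3242 - 3117\right) \left(3834 + F{\left(a{\left(6,3 \right)} \right)}\right) = \left(-3242 - 3117\right) \left(3834 + 0\right) = \left(-6359\right) 3834 = -24380406$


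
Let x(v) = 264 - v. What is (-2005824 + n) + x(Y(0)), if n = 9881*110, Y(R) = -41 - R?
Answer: -918609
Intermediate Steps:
n = 1086910
(-2005824 + n) + x(Y(0)) = (-2005824 + 1086910) + (264 - (-41 - 1*0)) = -918914 + (264 - (-41 + 0)) = -918914 + (264 - 1*(-41)) = -918914 + (264 + 41) = -918914 + 305 = -918609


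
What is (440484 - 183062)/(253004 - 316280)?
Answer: -128711/31638 ≈ -4.0682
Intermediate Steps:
(440484 - 183062)/(253004 - 316280) = 257422/(-63276) = 257422*(-1/63276) = -128711/31638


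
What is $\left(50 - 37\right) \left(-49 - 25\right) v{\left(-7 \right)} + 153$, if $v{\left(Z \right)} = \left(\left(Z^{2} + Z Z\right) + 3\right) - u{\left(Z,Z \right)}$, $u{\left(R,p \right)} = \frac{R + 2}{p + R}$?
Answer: $- \frac{676658}{7} \approx -96665.0$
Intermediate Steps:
$u{\left(R,p \right)} = \frac{2 + R}{R + p}$
$v{\left(Z \right)} = 3 + 2 Z^{2} - \frac{2 + Z}{2 Z}$ ($v{\left(Z \right)} = \left(\left(Z^{2} + Z Z\right) + 3\right) - \frac{2 + Z}{Z + Z} = \left(\left(Z^{2} + Z^{2}\right) + 3\right) - \frac{2 + Z}{2 Z} = \left(2 Z^{2} + 3\right) - \frac{1}{2 Z} \left(2 + Z\right) = \left(3 + 2 Z^{2}\right) - \frac{2 + Z}{2 Z} = 3 + 2 Z^{2} - \frac{2 + Z}{2 Z}$)
$\left(50 - 37\right) \left(-49 - 25\right) v{\left(-7 \right)} + 153 = \left(50 - 37\right) \left(-49 - 25\right) \left(\frac{5}{2} - \frac{1}{-7} + 2 \left(-7\right)^{2}\right) + 153 = 13 \left(-74\right) \left(\frac{5}{2} - - \frac{1}{7} + 2 \cdot 49\right) + 153 = - 962 \left(\frac{5}{2} + \frac{1}{7} + 98\right) + 153 = \left(-962\right) \frac{1409}{14} + 153 = - \frac{677729}{7} + 153 = - \frac{676658}{7}$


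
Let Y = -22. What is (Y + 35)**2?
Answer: 169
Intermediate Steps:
(Y + 35)**2 = (-22 + 35)**2 = 13**2 = 169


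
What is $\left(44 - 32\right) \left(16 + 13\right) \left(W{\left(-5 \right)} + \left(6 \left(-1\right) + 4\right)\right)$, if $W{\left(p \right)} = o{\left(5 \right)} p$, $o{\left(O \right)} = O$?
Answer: $-9396$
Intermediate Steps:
$W{\left(p \right)} = 5 p$
$\left(44 - 32\right) \left(16 + 13\right) \left(W{\left(-5 \right)} + \left(6 \left(-1\right) + 4\right)\right) = \left(44 - 32\right) \left(16 + 13\right) \left(5 \left(-5\right) + \left(6 \left(-1\right) + 4\right)\right) = 12 \cdot 29 \left(-25 + \left(-6 + 4\right)\right) = 12 \cdot 29 \left(-25 - 2\right) = 12 \cdot 29 \left(-27\right) = 12 \left(-783\right) = -9396$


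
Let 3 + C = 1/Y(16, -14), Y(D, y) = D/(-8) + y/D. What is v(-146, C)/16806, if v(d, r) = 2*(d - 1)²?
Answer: 7203/2801 ≈ 2.5716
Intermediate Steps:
Y(D, y) = -D/8 + y/D (Y(D, y) = D*(-⅛) + y/D = -D/8 + y/D)
C = -77/23 (C = -3 + 1/(-⅛*16 - 14/16) = -3 + 1/(-2 - 14*1/16) = -3 + 1/(-2 - 7/8) = -3 + 1/(-23/8) = -3 - 8/23 = -77/23 ≈ -3.3478)
v(d, r) = 2*(-1 + d)²
v(-146, C)/16806 = (2*(-1 - 146)²)/16806 = (2*(-147)²)*(1/16806) = (2*21609)*(1/16806) = 43218*(1/16806) = 7203/2801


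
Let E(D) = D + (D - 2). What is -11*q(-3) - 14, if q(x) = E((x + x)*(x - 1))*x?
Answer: 1504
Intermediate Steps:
E(D) = -2 + 2*D (E(D) = D + (-2 + D) = -2 + 2*D)
q(x) = x*(-2 + 4*x*(-1 + x)) (q(x) = (-2 + 2*((x + x)*(x - 1)))*x = (-2 + 2*((2*x)*(-1 + x)))*x = (-2 + 2*(2*x*(-1 + x)))*x = (-2 + 4*x*(-1 + x))*x = x*(-2 + 4*x*(-1 + x)))
-11*q(-3) - 14 = -22*(-3)*(-1 + 2*(-3)*(-1 - 3)) - 14 = -22*(-3)*(-1 + 2*(-3)*(-4)) - 14 = -22*(-3)*(-1 + 24) - 14 = -22*(-3)*23 - 14 = -11*(-138) - 14 = 1518 - 14 = 1504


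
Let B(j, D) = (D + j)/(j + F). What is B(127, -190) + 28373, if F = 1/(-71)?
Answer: 36543785/1288 ≈ 28373.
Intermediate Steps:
F = -1/71 ≈ -0.014085
B(j, D) = (D + j)/(-1/71 + j) (B(j, D) = (D + j)/(j - 1/71) = (D + j)/(-1/71 + j))
B(127, -190) + 28373 = 71*(-190 + 127)/(-1 + 71*127) + 28373 = 71*(-63)/(-1 + 9017) + 28373 = 71*(-63)/9016 + 28373 = 71*(1/9016)*(-63) + 28373 = -639/1288 + 28373 = 36543785/1288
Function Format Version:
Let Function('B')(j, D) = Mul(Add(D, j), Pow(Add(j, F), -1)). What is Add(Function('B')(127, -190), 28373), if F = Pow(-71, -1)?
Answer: Rational(36543785, 1288) ≈ 28373.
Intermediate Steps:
F = Rational(-1, 71) ≈ -0.014085
Function('B')(j, D) = Mul(Pow(Add(Rational(-1, 71), j), -1), Add(D, j)) (Function('B')(j, D) = Mul(Add(D, j), Pow(Add(j, Rational(-1, 71)), -1)) = Mul(Add(D, j), Pow(Add(Rational(-1, 71), j), -1)) = Mul(Pow(Add(Rational(-1, 71), j), -1), Add(D, j)))
Add(Function('B')(127, -190), 28373) = Add(Mul(71, Pow(Add(-1, Mul(71, 127)), -1), Add(-190, 127)), 28373) = Add(Mul(71, Pow(Add(-1, 9017), -1), -63), 28373) = Add(Mul(71, Pow(9016, -1), -63), 28373) = Add(Mul(71, Rational(1, 9016), -63), 28373) = Add(Rational(-639, 1288), 28373) = Rational(36543785, 1288)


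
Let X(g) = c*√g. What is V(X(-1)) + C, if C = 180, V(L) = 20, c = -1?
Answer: 200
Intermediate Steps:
X(g) = -√g
V(X(-1)) + C = 20 + 180 = 200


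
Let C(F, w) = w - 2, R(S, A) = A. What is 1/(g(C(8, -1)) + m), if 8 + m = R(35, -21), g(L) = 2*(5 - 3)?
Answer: -1/25 ≈ -0.040000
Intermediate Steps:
C(F, w) = -2 + w
g(L) = 4 (g(L) = 2*2 = 4)
m = -29 (m = -8 - 21 = -29)
1/(g(C(8, -1)) + m) = 1/(4 - 29) = 1/(-25) = -1/25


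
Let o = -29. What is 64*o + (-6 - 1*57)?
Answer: -1919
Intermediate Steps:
64*o + (-6 - 1*57) = 64*(-29) + (-6 - 1*57) = -1856 + (-6 - 57) = -1856 - 63 = -1919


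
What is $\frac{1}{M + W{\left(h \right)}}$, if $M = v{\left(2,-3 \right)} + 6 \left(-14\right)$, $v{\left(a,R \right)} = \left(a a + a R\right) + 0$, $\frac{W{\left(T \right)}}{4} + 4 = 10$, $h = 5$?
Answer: $- \frac{1}{62} \approx -0.016129$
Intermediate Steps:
$W{\left(T \right)} = 24$ ($W{\left(T \right)} = -16 + 4 \cdot 10 = -16 + 40 = 24$)
$v{\left(a,R \right)} = a^{2} + R a$ ($v{\left(a,R \right)} = \left(a^{2} + R a\right) + 0 = a^{2} + R a$)
$M = -86$ ($M = 2 \left(-3 + 2\right) + 6 \left(-14\right) = 2 \left(-1\right) - 84 = -2 - 84 = -86$)
$\frac{1}{M + W{\left(h \right)}} = \frac{1}{-86 + 24} = \frac{1}{-62} = - \frac{1}{62}$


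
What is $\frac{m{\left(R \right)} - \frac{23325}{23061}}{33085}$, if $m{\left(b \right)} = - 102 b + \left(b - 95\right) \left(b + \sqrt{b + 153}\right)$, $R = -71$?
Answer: $\frac{146260461}{254324395} - \frac{166 \sqrt{82}}{33085} \approx 0.52966$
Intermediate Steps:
$m{\left(b \right)} = - 102 b + \left(-95 + b\right) \left(b + \sqrt{153 + b}\right)$
$\frac{m{\left(R \right)} - \frac{23325}{23061}}{33085} = \frac{\left(\left(-71\right)^{2} - -13987 - 95 \sqrt{153 - 71} - 71 \sqrt{153 - 71}\right) - \frac{23325}{23061}}{33085} = \left(\left(5041 + 13987 - 95 \sqrt{82} - 71 \sqrt{82}\right) - \frac{7775}{7687}\right) \frac{1}{33085} = \left(\left(19028 - 166 \sqrt{82}\right) - \frac{7775}{7687}\right) \frac{1}{33085} = \left(\frac{146260461}{7687} - 166 \sqrt{82}\right) \frac{1}{33085} = \frac{146260461}{254324395} - \frac{166 \sqrt{82}}{33085}$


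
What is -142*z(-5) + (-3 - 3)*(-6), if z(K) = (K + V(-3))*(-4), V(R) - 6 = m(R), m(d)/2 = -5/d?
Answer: 7492/3 ≈ 2497.3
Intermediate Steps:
m(d) = -10/d (m(d) = 2*(-5/d) = -10/d)
V(R) = 6 - 10/R
z(K) = -112/3 - 4*K (z(K) = (K + (6 - 10/(-3)))*(-4) = (K + (6 - 10*(-1/3)))*(-4) = (K + (6 + 10/3))*(-4) = (K + 28/3)*(-4) = (28/3 + K)*(-4) = -112/3 - 4*K)
-142*z(-5) + (-3 - 3)*(-6) = -142*(-112/3 - 4*(-5)) + (-3 - 3)*(-6) = -142*(-112/3 + 20) - 6*(-6) = -142*(-52/3) + 36 = 7384/3 + 36 = 7492/3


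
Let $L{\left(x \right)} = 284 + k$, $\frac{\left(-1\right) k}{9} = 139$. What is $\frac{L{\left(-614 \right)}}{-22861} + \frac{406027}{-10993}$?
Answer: $- \frac{9271553016}{251310973} \approx -36.893$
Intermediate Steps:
$k = -1251$ ($k = \left(-9\right) 139 = -1251$)
$L{\left(x \right)} = -967$ ($L{\left(x \right)} = 284 - 1251 = -967$)
$\frac{L{\left(-614 \right)}}{-22861} + \frac{406027}{-10993} = - \frac{967}{-22861} + \frac{406027}{-10993} = \left(-967\right) \left(- \frac{1}{22861}\right) + 406027 \left(- \frac{1}{10993}\right) = \frac{967}{22861} - \frac{406027}{10993} = - \frac{9271553016}{251310973}$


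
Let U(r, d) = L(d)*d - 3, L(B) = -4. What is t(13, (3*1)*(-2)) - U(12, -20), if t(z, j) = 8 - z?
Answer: -82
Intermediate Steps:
U(r, d) = -3 - 4*d (U(r, d) = -4*d - 3 = -3 - 4*d)
t(13, (3*1)*(-2)) - U(12, -20) = (8 - 1*13) - (-3 - 4*(-20)) = (8 - 13) - (-3 + 80) = -5 - 1*77 = -5 - 77 = -82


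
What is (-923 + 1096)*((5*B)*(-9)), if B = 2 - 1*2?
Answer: 0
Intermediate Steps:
B = 0 (B = 2 - 2 = 0)
(-923 + 1096)*((5*B)*(-9)) = (-923 + 1096)*((5*0)*(-9)) = 173*(0*(-9)) = 173*0 = 0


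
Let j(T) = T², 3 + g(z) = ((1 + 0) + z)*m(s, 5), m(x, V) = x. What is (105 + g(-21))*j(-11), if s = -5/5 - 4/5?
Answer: 16698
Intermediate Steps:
s = -9/5 (s = -5*⅕ - 4*⅕ = -1 - ⅘ = -9/5 ≈ -1.8000)
g(z) = -24/5 - 9*z/5 (g(z) = -3 + ((1 + 0) + z)*(-9/5) = -3 + (1 + z)*(-9/5) = -3 + (-9/5 - 9*z/5) = -24/5 - 9*z/5)
(105 + g(-21))*j(-11) = (105 + (-24/5 - 9/5*(-21)))*(-11)² = (105 + (-24/5 + 189/5))*121 = (105 + 33)*121 = 138*121 = 16698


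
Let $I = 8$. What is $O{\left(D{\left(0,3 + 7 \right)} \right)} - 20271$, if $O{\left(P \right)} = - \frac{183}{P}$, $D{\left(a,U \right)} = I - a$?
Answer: $- \frac{162351}{8} \approx -20294.0$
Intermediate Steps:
$D{\left(a,U \right)} = 8 - a$
$O{\left(D{\left(0,3 + 7 \right)} \right)} - 20271 = - \frac{183}{8 - 0} - 20271 = - \frac{183}{8 + 0} - 20271 = - \frac{183}{8} - 20271 = - \frac{162351}{8}$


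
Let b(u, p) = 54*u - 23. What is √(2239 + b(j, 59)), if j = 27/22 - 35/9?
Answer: √250745/11 ≈ 45.522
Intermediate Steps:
j = -527/198 (j = 27*(1/22) - 35*⅑ = 27/22 - 35/9 = -527/198 ≈ -2.6616)
b(u, p) = -23 + 54*u
√(2239 + b(j, 59)) = √(2239 + (-23 + 54*(-527/198))) = √(2239 + (-23 - 1581/11)) = √(2239 - 1834/11) = √(22795/11) = √250745/11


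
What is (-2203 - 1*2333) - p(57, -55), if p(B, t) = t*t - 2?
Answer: -7559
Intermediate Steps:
p(B, t) = -2 + t**2 (p(B, t) = t**2 - 2 = -2 + t**2)
(-2203 - 1*2333) - p(57, -55) = (-2203 - 1*2333) - (-2 + (-55)**2) = (-2203 - 2333) - (-2 + 3025) = -4536 - 1*3023 = -4536 - 3023 = -7559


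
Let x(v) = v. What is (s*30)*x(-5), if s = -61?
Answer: 9150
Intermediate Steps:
(s*30)*x(-5) = -61*30*(-5) = -1830*(-5) = 9150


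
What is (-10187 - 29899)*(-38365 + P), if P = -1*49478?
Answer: 3521274498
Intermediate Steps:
P = -49478
(-10187 - 29899)*(-38365 + P) = (-10187 - 29899)*(-38365 - 49478) = -40086*(-87843) = 3521274498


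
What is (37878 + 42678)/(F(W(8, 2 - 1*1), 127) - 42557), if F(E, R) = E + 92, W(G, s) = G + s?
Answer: -6713/3538 ≈ -1.8974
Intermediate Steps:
F(E, R) = 92 + E
(37878 + 42678)/(F(W(8, 2 - 1*1), 127) - 42557) = (37878 + 42678)/((92 + (8 + (2 - 1*1))) - 42557) = 80556/((92 + (8 + (2 - 1))) - 42557) = 80556/((92 + (8 + 1)) - 42557) = 80556/((92 + 9) - 42557) = 80556/(101 - 42557) = 80556/(-42456) = 80556*(-1/42456) = -6713/3538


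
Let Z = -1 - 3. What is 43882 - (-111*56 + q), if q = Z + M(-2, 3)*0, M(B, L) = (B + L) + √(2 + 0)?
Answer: 50102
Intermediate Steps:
M(B, L) = B + L + √2 (M(B, L) = (B + L) + √2 = B + L + √2)
Z = -4
q = -4 (q = -4 + (-2 + 3 + √2)*0 = -4 + (1 + √2)*0 = -4 + 0 = -4)
43882 - (-111*56 + q) = 43882 - (-111*56 - 4) = 43882 - (-6216 - 4) = 43882 - 1*(-6220) = 43882 + 6220 = 50102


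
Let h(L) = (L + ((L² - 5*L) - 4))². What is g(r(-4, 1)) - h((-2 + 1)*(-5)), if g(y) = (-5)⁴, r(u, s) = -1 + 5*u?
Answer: 624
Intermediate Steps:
h(L) = (-4 + L² - 4*L)² (h(L) = (L + (-4 + L² - 5*L))² = (-4 + L² - 4*L)²)
g(y) = 625
g(r(-4, 1)) - h((-2 + 1)*(-5)) = 625 - (4 - ((-2 + 1)*(-5))² + 4*((-2 + 1)*(-5)))² = 625 - (4 - (-1*(-5))² + 4*(-1*(-5)))² = 625 - (4 - 1*5² + 4*5)² = 625 - (4 - 1*25 + 20)² = 625 - (4 - 25 + 20)² = 625 - 1*(-1)² = 625 - 1*1 = 625 - 1 = 624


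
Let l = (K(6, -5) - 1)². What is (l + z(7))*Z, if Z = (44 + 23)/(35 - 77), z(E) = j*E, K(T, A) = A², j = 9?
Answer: -14271/14 ≈ -1019.4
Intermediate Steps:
z(E) = 9*E
Z = -67/42 (Z = 67/(-42) = 67*(-1/42) = -67/42 ≈ -1.5952)
l = 576 (l = ((-5)² - 1)² = (25 - 1)² = 24² = 576)
(l + z(7))*Z = (576 + 9*7)*(-67/42) = (576 + 63)*(-67/42) = 639*(-67/42) = -14271/14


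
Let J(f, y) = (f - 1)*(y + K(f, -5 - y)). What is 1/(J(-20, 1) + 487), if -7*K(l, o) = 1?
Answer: 1/469 ≈ 0.0021322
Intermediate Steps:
K(l, o) = -⅐ (K(l, o) = -⅐*1 = -⅐)
J(f, y) = (-1 + f)*(-⅐ + y) (J(f, y) = (f - 1)*(y - ⅐) = (-1 + f)*(-⅐ + y))
1/(J(-20, 1) + 487) = 1/((⅐ - 1*1 - ⅐*(-20) - 20*1) + 487) = 1/((⅐ - 1 + 20/7 - 20) + 487) = 1/(-18 + 487) = 1/469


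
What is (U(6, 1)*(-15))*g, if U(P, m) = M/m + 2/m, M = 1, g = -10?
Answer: 450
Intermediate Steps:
U(P, m) = 3/m (U(P, m) = 1/m + 2/m = 3/m)
(U(6, 1)*(-15))*g = ((3/1)*(-15))*(-10) = ((3*1)*(-15))*(-10) = (3*(-15))*(-10) = -45*(-10) = 450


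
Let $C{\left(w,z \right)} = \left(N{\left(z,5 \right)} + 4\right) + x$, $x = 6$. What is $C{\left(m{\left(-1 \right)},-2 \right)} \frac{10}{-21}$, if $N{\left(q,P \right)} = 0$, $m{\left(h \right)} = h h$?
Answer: $- \frac{100}{21} \approx -4.7619$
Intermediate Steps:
$m{\left(h \right)} = h^{2}$
$C{\left(w,z \right)} = 10$ ($C{\left(w,z \right)} = \left(0 + 4\right) + 6 = 4 + 6 = 10$)
$C{\left(m{\left(-1 \right)},-2 \right)} \frac{10}{-21} = 10 \frac{10}{-21} = 10 \cdot 10 \left(- \frac{1}{21}\right) = 10 \left(- \frac{10}{21}\right) = - \frac{100}{21}$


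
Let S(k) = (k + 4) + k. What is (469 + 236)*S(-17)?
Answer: -21150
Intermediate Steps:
S(k) = 4 + 2*k (S(k) = (4 + k) + k = 4 + 2*k)
(469 + 236)*S(-17) = (469 + 236)*(4 + 2*(-17)) = 705*(4 - 34) = 705*(-30) = -21150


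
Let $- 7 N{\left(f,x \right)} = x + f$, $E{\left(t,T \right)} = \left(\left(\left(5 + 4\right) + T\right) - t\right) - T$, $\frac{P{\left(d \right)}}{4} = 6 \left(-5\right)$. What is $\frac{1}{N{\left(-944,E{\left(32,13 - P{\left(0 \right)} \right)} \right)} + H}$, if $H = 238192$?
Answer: $\frac{7}{1668311} \approx 4.1959 \cdot 10^{-6}$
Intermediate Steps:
$P{\left(d \right)} = -120$ ($P{\left(d \right)} = 4 \cdot 6 \left(-5\right) = 4 \left(-30\right) = -120$)
$E{\left(t,T \right)} = 9 - t$ ($E{\left(t,T \right)} = \left(\left(9 + T\right) - t\right) - T = \left(9 + T - t\right) - T = 9 - t$)
$N{\left(f,x \right)} = - \frac{f}{7} - \frac{x}{7}$ ($N{\left(f,x \right)} = - \frac{x + f}{7} = - \frac{f + x}{7} = - \frac{f}{7} - \frac{x}{7}$)
$\frac{1}{N{\left(-944,E{\left(32,13 - P{\left(0 \right)} \right)} \right)} + H} = \frac{1}{\left(\left(- \frac{1}{7}\right) \left(-944\right) - \frac{9 - 32}{7}\right) + 238192} = \frac{1}{\left(\frac{944}{7} - \frac{9 - 32}{7}\right) + 238192} = \frac{1}{\left(\frac{944}{7} - - \frac{23}{7}\right) + 238192} = \frac{1}{\left(\frac{944}{7} + \frac{23}{7}\right) + 238192} = \frac{1}{\frac{967}{7} + 238192} = \frac{1}{\frac{1668311}{7}} = \frac{7}{1668311}$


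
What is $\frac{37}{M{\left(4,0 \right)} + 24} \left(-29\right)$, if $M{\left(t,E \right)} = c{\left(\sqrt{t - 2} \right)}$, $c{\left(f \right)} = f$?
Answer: $- \frac{12876}{287} + \frac{1073 \sqrt{2}}{574} \approx -42.22$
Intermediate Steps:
$M{\left(t,E \right)} = \sqrt{-2 + t}$ ($M{\left(t,E \right)} = \sqrt{t - 2} = \sqrt{-2 + t}$)
$\frac{37}{M{\left(4,0 \right)} + 24} \left(-29\right) = \frac{37}{\sqrt{-2 + 4} + 24} \left(-29\right) = \frac{37}{\sqrt{2} + 24} \left(-29\right) = \frac{37}{24 + \sqrt{2}} \left(-29\right) = - \frac{1073}{24 + \sqrt{2}}$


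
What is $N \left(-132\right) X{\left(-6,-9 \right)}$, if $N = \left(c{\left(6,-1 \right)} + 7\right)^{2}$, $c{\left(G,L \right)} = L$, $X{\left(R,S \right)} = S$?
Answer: $42768$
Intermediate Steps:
$N = 36$ ($N = \left(-1 + 7\right)^{2} = 6^{2} = 36$)
$N \left(-132\right) X{\left(-6,-9 \right)} = 36 \left(-132\right) \left(-9\right) = \left(-4752\right) \left(-9\right) = 42768$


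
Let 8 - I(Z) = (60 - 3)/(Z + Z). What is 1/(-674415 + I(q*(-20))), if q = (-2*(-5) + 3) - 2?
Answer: -440/296739023 ≈ -1.4828e-6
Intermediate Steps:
q = 11 (q = (10 + 3) - 2 = 13 - 2 = 11)
I(Z) = 8 - 57/(2*Z) (I(Z) = 8 - (60 - 3)/(Z + Z) = 8 - 57/(2*Z))
1/(-674415 + I(q*(-20))) = 1/(-674415 + (8 - 57/(2*(11*(-20))))) = 1/(-674415 + (8 - 57/2/(-220))) = 1/(-674415 + (8 - 57/2*(-1/220))) = 1/(-674415 + (8 + 57/440)) = 1/(-674415 + 3577/440) = 1/(-296739023/440) = -440/296739023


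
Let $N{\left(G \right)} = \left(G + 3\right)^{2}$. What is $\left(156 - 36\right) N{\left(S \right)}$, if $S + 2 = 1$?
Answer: $480$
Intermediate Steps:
$S = -1$ ($S = -2 + 1 = -1$)
$N{\left(G \right)} = \left(3 + G\right)^{2}$
$\left(156 - 36\right) N{\left(S \right)} = \left(156 - 36\right) \left(3 - 1\right)^{2} = 120 \cdot 2^{2} = 120 \cdot 4 = 480$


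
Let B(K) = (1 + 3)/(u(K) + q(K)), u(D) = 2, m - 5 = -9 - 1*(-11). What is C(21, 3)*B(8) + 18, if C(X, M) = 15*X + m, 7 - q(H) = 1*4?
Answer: 1378/5 ≈ 275.60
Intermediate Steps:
m = 7 (m = 5 + (-9 - 1*(-11)) = 5 + (-9 + 11) = 5 + 2 = 7)
q(H) = 3 (q(H) = 7 - 4 = 3)
C(X, M) = 7 + 15*X (C(X, M) = 15*X + 7 = 7 + 15*X)
B(K) = ⅘ (B(K) = (1 + 3)/(2 + 3) = 4/5 = 4*(⅕) = ⅘)
C(21, 3)*B(8) + 18 = (7 + 15*21)*(⅘) + 18 = (7 + 315)*(⅘) + 18 = 322*(⅘) + 18 = 1288/5 + 18 = 1378/5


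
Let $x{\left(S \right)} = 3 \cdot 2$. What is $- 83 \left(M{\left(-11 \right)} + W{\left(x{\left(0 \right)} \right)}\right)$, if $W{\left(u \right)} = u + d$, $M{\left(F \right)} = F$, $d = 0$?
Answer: $415$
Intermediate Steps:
$x{\left(S \right)} = 6$
$W{\left(u \right)} = u$ ($W{\left(u \right)} = u + 0 = u$)
$- 83 \left(M{\left(-11 \right)} + W{\left(x{\left(0 \right)} \right)}\right) = - 83 \left(-11 + 6\right) = \left(-83\right) \left(-5\right) = 415$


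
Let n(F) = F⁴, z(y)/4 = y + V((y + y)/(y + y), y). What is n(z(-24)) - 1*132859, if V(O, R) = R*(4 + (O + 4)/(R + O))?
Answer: 12435245805564581/279841 ≈ 4.4437e+10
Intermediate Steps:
V(O, R) = R*(4 + (4 + O)/(O + R))
z(y) = 4*y + 4*y*(9 + 4*y)/(1 + y) (z(y) = 4*(y + y*(4 + 4*y + 5*((y + y)/(y + y)))/((y + y)/(y + y) + y)) = 4*(y + y*(4 + 4*y + 5*((2*y)/((2*y))))/((2*y)/((2*y)) + y)) = 4*(y + y*(4 + 4*y + 5*((2*y)*(1/(2*y))))/((2*y)*(1/(2*y)) + y)) = 4*(y + y*(4 + 4*y + 5*1)/(1 + y)) = 4*(y + y*(4 + 4*y + 5)/(1 + y)) = 4*(y + y*(9 + 4*y)/(1 + y)) = 4*y + 4*y*(9 + 4*y)/(1 + y))
n(z(-24)) - 1*132859 = (20*(-24)*(2 - 24)/(1 - 24))⁴ - 1*132859 = (20*(-24)*(-22)/(-23))⁴ - 132859 = (20*(-24)*(-1/23)*(-22))⁴ - 132859 = (-10560/23)⁴ - 132859 = 12435282984960000/279841 - 132859 = 12435245805564581/279841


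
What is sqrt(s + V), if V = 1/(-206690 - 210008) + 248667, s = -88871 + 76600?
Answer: 19*sqrt(113704002814726)/416698 ≈ 486.21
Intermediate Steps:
s = -12271
V = 103619041565/416698 (V = 1/(-416698) + 248667 = -1/416698 + 248667 = 103619041565/416698 ≈ 2.4867e+5)
sqrt(s + V) = sqrt(-12271 + 103619041565/416698) = sqrt(98505740407/416698) = 19*sqrt(113704002814726)/416698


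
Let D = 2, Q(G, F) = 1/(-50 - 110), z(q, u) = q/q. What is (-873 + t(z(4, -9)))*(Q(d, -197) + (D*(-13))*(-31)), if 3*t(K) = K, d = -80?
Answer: -168807331/240 ≈ -7.0336e+5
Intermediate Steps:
z(q, u) = 1
t(K) = K/3
Q(G, F) = -1/160 (Q(G, F) = 1/(-160) = -1/160)
(-873 + t(z(4, -9)))*(Q(d, -197) + (D*(-13))*(-31)) = (-873 + (1/3)*1)*(-1/160 + (2*(-13))*(-31)) = (-873 + 1/3)*(-1/160 - 26*(-31)) = -2618*(-1/160 + 806)/3 = -2618/3*128959/160 = -168807331/240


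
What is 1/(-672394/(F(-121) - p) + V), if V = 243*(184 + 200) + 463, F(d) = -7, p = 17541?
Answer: 8774/823118047 ≈ 1.0659e-5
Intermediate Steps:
V = 93775 (V = 243*384 + 463 = 93312 + 463 = 93775)
1/(-672394/(F(-121) - p) + V) = 1/(-672394/(-7 - 1*17541) + 93775) = 1/(-672394/(-7 - 17541) + 93775) = 1/(-672394/(-17548) + 93775) = 1/(-672394*(-1/17548) + 93775) = 1/(336197/8774 + 93775) = 1/(823118047/8774) = 8774/823118047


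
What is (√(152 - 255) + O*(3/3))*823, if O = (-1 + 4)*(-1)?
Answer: -2469 + 823*I*√103 ≈ -2469.0 + 8352.5*I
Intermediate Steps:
O = -3 (O = 3*(-1) = -3)
(√(152 - 255) + O*(3/3))*823 = (√(152 - 255) - 9/3)*823 = (√(-103) - 9/3)*823 = (I*√103 - 3*1)*823 = (I*√103 - 3)*823 = (-3 + I*√103)*823 = -2469 + 823*I*√103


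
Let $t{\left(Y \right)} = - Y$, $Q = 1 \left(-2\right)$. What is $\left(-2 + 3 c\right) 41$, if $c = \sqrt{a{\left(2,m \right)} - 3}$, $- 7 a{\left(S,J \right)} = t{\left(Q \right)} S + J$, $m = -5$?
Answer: $-82 + \frac{246 i \sqrt{35}}{7} \approx -82.0 + 207.91 i$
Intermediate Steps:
$Q = -2$
$a{\left(S,J \right)} = - \frac{2 S}{7} - \frac{J}{7}$ ($a{\left(S,J \right)} = - \frac{\left(-1\right) \left(-2\right) S + J}{7} = - \frac{2 S + J}{7} = - \frac{J + 2 S}{7} = - \frac{2 S}{7} - \frac{J}{7}$)
$c = \frac{2 i \sqrt{35}}{7}$ ($c = \sqrt{\left(\left(- \frac{2}{7}\right) 2 - - \frac{5}{7}\right) - 3} = \sqrt{\left(- \frac{4}{7} + \frac{5}{7}\right) - 3} = \sqrt{\frac{1}{7} - 3} = \sqrt{- \frac{20}{7}} = \frac{2 i \sqrt{35}}{7} \approx 1.6903 i$)
$\left(-2 + 3 c\right) 41 = \left(-2 + 3 \frac{2 i \sqrt{35}}{7}\right) 41 = \left(-2 + \frac{6 i \sqrt{35}}{7}\right) 41 = -82 + \frac{246 i \sqrt{35}}{7}$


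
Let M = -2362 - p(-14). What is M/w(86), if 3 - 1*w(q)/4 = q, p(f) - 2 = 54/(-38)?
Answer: 44889/6308 ≈ 7.1162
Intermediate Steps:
p(f) = 11/19 (p(f) = 2 + 54/(-38) = 2 + 54*(-1/38) = 2 - 27/19 = 11/19)
w(q) = 12 - 4*q
M = -44889/19 (M = -2362 - 1*11/19 = -2362 - 11/19 = -44889/19 ≈ -2362.6)
M/w(86) = -44889/(19*(12 - 4*86)) = -44889/(19*(12 - 344)) = -44889/19/(-332) = -44889/19*(-1/332) = 44889/6308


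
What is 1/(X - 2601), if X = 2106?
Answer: -1/495 ≈ -0.0020202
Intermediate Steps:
1/(X - 2601) = 1/(2106 - 2601) = 1/(-495) = -1/495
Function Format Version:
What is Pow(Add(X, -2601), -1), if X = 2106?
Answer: Rational(-1, 495) ≈ -0.0020202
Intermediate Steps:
Pow(Add(X, -2601), -1) = Pow(Add(2106, -2601), -1) = Pow(-495, -1) = Rational(-1, 495)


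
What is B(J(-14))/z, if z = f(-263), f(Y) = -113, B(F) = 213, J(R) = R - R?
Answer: -213/113 ≈ -1.8850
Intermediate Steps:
J(R) = 0
z = -113
B(J(-14))/z = 213/(-113) = 213*(-1/113) = -213/113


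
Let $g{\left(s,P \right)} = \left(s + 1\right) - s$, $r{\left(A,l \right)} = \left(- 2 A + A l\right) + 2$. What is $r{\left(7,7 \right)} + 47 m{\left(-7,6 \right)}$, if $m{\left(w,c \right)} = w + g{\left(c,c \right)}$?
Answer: $-245$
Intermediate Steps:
$r{\left(A,l \right)} = 2 - 2 A + A l$
$g{\left(s,P \right)} = 1$ ($g{\left(s,P \right)} = \left(1 + s\right) - s = 1$)
$m{\left(w,c \right)} = 1 + w$ ($m{\left(w,c \right)} = w + 1 = 1 + w$)
$r{\left(7,7 \right)} + 47 m{\left(-7,6 \right)} = \left(2 - 14 + 7 \cdot 7\right) + 47 \left(1 - 7\right) = \left(2 - 14 + 49\right) + 47 \left(-6\right) = 37 - 282 = -245$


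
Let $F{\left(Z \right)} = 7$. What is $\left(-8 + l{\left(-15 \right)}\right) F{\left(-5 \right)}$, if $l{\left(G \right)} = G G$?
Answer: $1519$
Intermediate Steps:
$l{\left(G \right)} = G^{2}$
$\left(-8 + l{\left(-15 \right)}\right) F{\left(-5 \right)} = \left(-8 + \left(-15\right)^{2}\right) 7 = \left(-8 + 225\right) 7 = 217 \cdot 7 = 1519$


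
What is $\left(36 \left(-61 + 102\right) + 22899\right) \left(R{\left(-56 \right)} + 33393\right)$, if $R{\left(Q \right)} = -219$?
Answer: $808616250$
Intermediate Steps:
$\left(36 \left(-61 + 102\right) + 22899\right) \left(R{\left(-56 \right)} + 33393\right) = \left(36 \left(-61 + 102\right) + 22899\right) \left(-219 + 33393\right) = \left(36 \cdot 41 + 22899\right) 33174 = \left(1476 + 22899\right) 33174 = 24375 \cdot 33174 = 808616250$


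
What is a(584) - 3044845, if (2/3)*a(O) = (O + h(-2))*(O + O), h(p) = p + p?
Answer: -2028685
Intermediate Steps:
h(p) = 2*p
a(O) = 3*O*(-4 + O) (a(O) = 3*((O + 2*(-2))*(O + O))/2 = 3*((O - 4)*(2*O))/2 = 3*((-4 + O)*(2*O))/2 = 3*(2*O*(-4 + O))/2 = 3*O*(-4 + O))
a(584) - 3044845 = 3*584*(-4 + 584) - 3044845 = 3*584*580 - 3044845 = 1016160 - 3044845 = -2028685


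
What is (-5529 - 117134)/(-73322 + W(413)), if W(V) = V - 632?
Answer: 122663/73541 ≈ 1.6680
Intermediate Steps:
W(V) = -632 + V
(-5529 - 117134)/(-73322 + W(413)) = (-5529 - 117134)/(-73322 + (-632 + 413)) = -122663/(-73322 - 219) = -122663/(-73541) = -122663*(-1/73541) = 122663/73541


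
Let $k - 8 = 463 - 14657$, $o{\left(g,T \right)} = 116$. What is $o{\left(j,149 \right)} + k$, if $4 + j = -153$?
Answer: $-14070$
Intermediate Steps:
$j = -157$ ($j = -4 - 153 = -157$)
$k = -14186$ ($k = 8 + \left(463 - 14657\right) = 8 - 14194 = -14186$)
$o{\left(j,149 \right)} + k = 116 - 14186 = -14070$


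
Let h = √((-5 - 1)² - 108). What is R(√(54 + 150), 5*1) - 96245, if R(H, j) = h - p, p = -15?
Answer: -96230 + 6*I*√2 ≈ -96230.0 + 8.4853*I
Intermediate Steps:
h = 6*I*√2 (h = √((-6)² - 108) = √(36 - 108) = √(-72) = 6*I*√2 ≈ 8.4853*I)
R(H, j) = 15 + 6*I*√2 (R(H, j) = 6*I*√2 - 1*(-15) = 6*I*√2 + 15 = 15 + 6*I*√2)
R(√(54 + 150), 5*1) - 96245 = (15 + 6*I*√2) - 96245 = -96230 + 6*I*√2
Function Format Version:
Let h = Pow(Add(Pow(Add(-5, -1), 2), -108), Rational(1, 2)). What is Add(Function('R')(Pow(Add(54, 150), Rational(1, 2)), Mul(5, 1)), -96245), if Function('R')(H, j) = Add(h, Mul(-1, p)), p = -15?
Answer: Add(-96230, Mul(6, I, Pow(2, Rational(1, 2)))) ≈ Add(-96230., Mul(8.4853, I))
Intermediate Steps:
h = Mul(6, I, Pow(2, Rational(1, 2))) (h = Pow(Add(Pow(-6, 2), -108), Rational(1, 2)) = Pow(Add(36, -108), Rational(1, 2)) = Pow(-72, Rational(1, 2)) = Mul(6, I, Pow(2, Rational(1, 2))) ≈ Mul(8.4853, I))
Function('R')(H, j) = Add(15, Mul(6, I, Pow(2, Rational(1, 2)))) (Function('R')(H, j) = Add(Mul(6, I, Pow(2, Rational(1, 2))), Mul(-1, -15)) = Add(Mul(6, I, Pow(2, Rational(1, 2))), 15) = Add(15, Mul(6, I, Pow(2, Rational(1, 2)))))
Add(Function('R')(Pow(Add(54, 150), Rational(1, 2)), Mul(5, 1)), -96245) = Add(Add(15, Mul(6, I, Pow(2, Rational(1, 2)))), -96245) = Add(-96230, Mul(6, I, Pow(2, Rational(1, 2))))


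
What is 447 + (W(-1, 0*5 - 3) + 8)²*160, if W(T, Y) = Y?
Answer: 4447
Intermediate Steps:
447 + (W(-1, 0*5 - 3) + 8)²*160 = 447 + ((0*5 - 3) + 8)²*160 = 447 + ((0 - 3) + 8)²*160 = 447 + (-3 + 8)²*160 = 447 + 5²*160 = 447 + 25*160 = 447 + 4000 = 4447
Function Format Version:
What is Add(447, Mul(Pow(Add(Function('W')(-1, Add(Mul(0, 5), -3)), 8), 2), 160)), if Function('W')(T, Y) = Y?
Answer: 4447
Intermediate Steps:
Add(447, Mul(Pow(Add(Function('W')(-1, Add(Mul(0, 5), -3)), 8), 2), 160)) = Add(447, Mul(Pow(Add(Add(Mul(0, 5), -3), 8), 2), 160)) = Add(447, Mul(Pow(Add(Add(0, -3), 8), 2), 160)) = Add(447, Mul(Pow(Add(-3, 8), 2), 160)) = Add(447, Mul(Pow(5, 2), 160)) = Add(447, Mul(25, 160)) = Add(447, 4000) = 4447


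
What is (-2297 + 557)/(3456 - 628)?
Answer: -435/707 ≈ -0.61528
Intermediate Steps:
(-2297 + 557)/(3456 - 628) = -1740/2828 = -1740*1/2828 = -435/707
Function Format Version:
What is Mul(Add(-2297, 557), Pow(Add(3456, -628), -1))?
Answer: Rational(-435, 707) ≈ -0.61528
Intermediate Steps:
Mul(Add(-2297, 557), Pow(Add(3456, -628), -1)) = Mul(-1740, Pow(2828, -1)) = Mul(-1740, Rational(1, 2828)) = Rational(-435, 707)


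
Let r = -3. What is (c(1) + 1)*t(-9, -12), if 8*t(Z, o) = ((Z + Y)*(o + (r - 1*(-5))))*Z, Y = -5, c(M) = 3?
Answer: -630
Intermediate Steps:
t(Z, o) = Z*(-5 + Z)*(2 + o)/8 (t(Z, o) = (((Z - 5)*(o + (-3 - 1*(-5))))*Z)/8 = (((-5 + Z)*(o + (-3 + 5)))*Z)/8 = (((-5 + Z)*(o + 2))*Z)/8 = (((-5 + Z)*(2 + o))*Z)/8 = (Z*(-5 + Z)*(2 + o))/8 = Z*(-5 + Z)*(2 + o)/8)
(c(1) + 1)*t(-9, -12) = (3 + 1)*((⅛)*(-9)*(-10 - 5*(-12) + 2*(-9) - 9*(-12))) = 4*((⅛)*(-9)*(-10 + 60 - 18 + 108)) = 4*((⅛)*(-9)*140) = 4*(-315/2) = -630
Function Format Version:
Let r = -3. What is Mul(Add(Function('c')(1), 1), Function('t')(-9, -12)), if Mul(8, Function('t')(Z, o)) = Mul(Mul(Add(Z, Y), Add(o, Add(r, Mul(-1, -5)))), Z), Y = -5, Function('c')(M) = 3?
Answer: -630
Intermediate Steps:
Function('t')(Z, o) = Mul(Rational(1, 8), Z, Add(-5, Z), Add(2, o)) (Function('t')(Z, o) = Mul(Rational(1, 8), Mul(Mul(Add(Z, -5), Add(o, Add(-3, Mul(-1, -5)))), Z)) = Mul(Rational(1, 8), Mul(Mul(Add(-5, Z), Add(o, Add(-3, 5))), Z)) = Mul(Rational(1, 8), Mul(Mul(Add(-5, Z), Add(o, 2)), Z)) = Mul(Rational(1, 8), Mul(Mul(Add(-5, Z), Add(2, o)), Z)) = Mul(Rational(1, 8), Mul(Z, Add(-5, Z), Add(2, o))) = Mul(Rational(1, 8), Z, Add(-5, Z), Add(2, o)))
Mul(Add(Function('c')(1), 1), Function('t')(-9, -12)) = Mul(Add(3, 1), Mul(Rational(1, 8), -9, Add(-10, Mul(-5, -12), Mul(2, -9), Mul(-9, -12)))) = Mul(4, Mul(Rational(1, 8), -9, Add(-10, 60, -18, 108))) = Mul(4, Mul(Rational(1, 8), -9, 140)) = Mul(4, Rational(-315, 2)) = -630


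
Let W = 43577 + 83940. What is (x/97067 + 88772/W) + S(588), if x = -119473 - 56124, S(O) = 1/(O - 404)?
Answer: -2522180157561/2277495445576 ≈ -1.1074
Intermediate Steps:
S(O) = 1/(-404 + O)
x = -175597
W = 127517
(x/97067 + 88772/W) + S(588) = (-175597/97067 + 88772/127517) + 1/(-404 + 588) = (-175597*1/97067 + 88772*(1/127517)) + 1/184 = (-175597/97067 + 88772/127517) + 1/184 = -13774770925/12377692639 + 1/184 = -2522180157561/2277495445576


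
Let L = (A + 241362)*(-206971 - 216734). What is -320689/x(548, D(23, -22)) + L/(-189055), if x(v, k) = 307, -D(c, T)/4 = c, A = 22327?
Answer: 6847872179764/11607977 ≈ 5.8993e+5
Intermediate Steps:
D(c, T) = -4*c
L = -111726347745 (L = (22327 + 241362)*(-206971 - 216734) = 263689*(-423705) = -111726347745)
-320689/x(548, D(23, -22)) + L/(-189055) = -320689/307 - 111726347745/(-189055) = -320689*1/307 - 111726347745*(-1/189055) = -320689/307 + 22345269549/37811 = 6847872179764/11607977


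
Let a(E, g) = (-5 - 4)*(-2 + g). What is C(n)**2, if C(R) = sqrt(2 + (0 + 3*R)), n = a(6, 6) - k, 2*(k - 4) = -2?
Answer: -115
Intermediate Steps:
k = 3 (k = 4 + (1/2)*(-2) = 4 - 1 = 3)
a(E, g) = 18 - 9*g (a(E, g) = -9*(-2 + g) = 18 - 9*g)
n = -39 (n = (18 - 9*6) - 1*3 = (18 - 54) - 3 = -36 - 3 = -39)
C(R) = sqrt(2 + 3*R)
C(n)**2 = (sqrt(2 + 3*(-39)))**2 = (sqrt(2 - 117))**2 = (sqrt(-115))**2 = (I*sqrt(115))**2 = -115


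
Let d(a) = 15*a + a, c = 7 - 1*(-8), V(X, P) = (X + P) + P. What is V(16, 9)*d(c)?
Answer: 8160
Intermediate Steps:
V(X, P) = X + 2*P (V(X, P) = (P + X) + P = X + 2*P)
c = 15 (c = 7 + 8 = 15)
d(a) = 16*a
V(16, 9)*d(c) = (16 + 2*9)*(16*15) = (16 + 18)*240 = 34*240 = 8160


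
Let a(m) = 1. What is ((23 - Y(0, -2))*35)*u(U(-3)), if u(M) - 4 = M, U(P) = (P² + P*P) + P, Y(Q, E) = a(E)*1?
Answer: 14630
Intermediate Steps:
Y(Q, E) = 1 (Y(Q, E) = 1*1 = 1)
U(P) = P + 2*P² (U(P) = (P² + P²) + P = 2*P² + P = P + 2*P²)
u(M) = 4 + M
((23 - Y(0, -2))*35)*u(U(-3)) = ((23 - 1*1)*35)*(4 - 3*(1 + 2*(-3))) = ((23 - 1)*35)*(4 - 3*(1 - 6)) = (22*35)*(4 - 3*(-5)) = 770*(4 + 15) = 770*19 = 14630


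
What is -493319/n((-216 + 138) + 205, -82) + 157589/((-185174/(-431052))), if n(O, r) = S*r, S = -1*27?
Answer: 75151787439943/204987618 ≈ 3.6662e+5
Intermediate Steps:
S = -27
n(O, r) = -27*r
-493319/n((-216 + 138) + 205, -82) + 157589/((-185174/(-431052))) = -493319/((-27*(-82))) + 157589/((-185174/(-431052))) = -493319/2214 + 157589/((-185174*(-1/431052))) = -493319*1/2214 + 157589/(92587/215526) = -493319/2214 + 157589*(215526/92587) = -493319/2214 + 33964526814/92587 = 75151787439943/204987618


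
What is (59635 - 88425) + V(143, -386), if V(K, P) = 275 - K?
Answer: -28658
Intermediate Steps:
(59635 - 88425) + V(143, -386) = (59635 - 88425) + (275 - 1*143) = -28790 + (275 - 143) = -28790 + 132 = -28658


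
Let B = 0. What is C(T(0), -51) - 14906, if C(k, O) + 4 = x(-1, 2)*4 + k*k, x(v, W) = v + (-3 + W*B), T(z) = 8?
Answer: -14862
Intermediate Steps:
x(v, W) = -3 + v (x(v, W) = v + (-3 + W*0) = v + (-3 + 0) = v - 3 = -3 + v)
C(k, O) = -20 + k² (C(k, O) = -4 + ((-3 - 1)*4 + k*k) = -4 + (-4*4 + k²) = -4 + (-16 + k²) = -20 + k²)
C(T(0), -51) - 14906 = (-20 + 8²) - 14906 = (-20 + 64) - 14906 = 44 - 14906 = -14862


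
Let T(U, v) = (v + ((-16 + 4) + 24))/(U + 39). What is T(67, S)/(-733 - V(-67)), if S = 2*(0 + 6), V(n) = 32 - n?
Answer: -3/11024 ≈ -0.00027213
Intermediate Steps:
S = 12 (S = 2*6 = 12)
T(U, v) = (12 + v)/(39 + U) (T(U, v) = (v + (-12 + 24))/(39 + U) = (v + 12)/(39 + U) = (12 + v)/(39 + U))
T(67, S)/(-733 - V(-67)) = ((12 + 12)/(39 + 67))/(-733 - (32 - 1*(-67))) = (24/106)/(-733 - (32 + 67)) = ((1/106)*24)/(-733 - 1*99) = 12/(53*(-733 - 99)) = (12/53)/(-832) = (12/53)*(-1/832) = -3/11024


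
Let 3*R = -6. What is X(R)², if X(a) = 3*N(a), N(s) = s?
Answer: 36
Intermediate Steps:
R = -2 (R = (⅓)*(-6) = -2)
X(a) = 3*a
X(R)² = (3*(-2))² = (-6)² = 36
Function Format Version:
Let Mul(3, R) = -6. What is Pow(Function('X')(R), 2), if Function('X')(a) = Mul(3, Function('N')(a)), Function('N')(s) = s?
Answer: 36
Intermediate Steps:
R = -2 (R = Mul(Rational(1, 3), -6) = -2)
Function('X')(a) = Mul(3, a)
Pow(Function('X')(R), 2) = Pow(Mul(3, -2), 2) = Pow(-6, 2) = 36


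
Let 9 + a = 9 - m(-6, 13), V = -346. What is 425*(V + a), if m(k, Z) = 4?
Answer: -148750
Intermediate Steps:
a = -4 (a = -9 + (9 - 1*4) = -9 + (9 - 4) = -9 + 5 = -4)
425*(V + a) = 425*(-346 - 4) = 425*(-350) = -148750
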